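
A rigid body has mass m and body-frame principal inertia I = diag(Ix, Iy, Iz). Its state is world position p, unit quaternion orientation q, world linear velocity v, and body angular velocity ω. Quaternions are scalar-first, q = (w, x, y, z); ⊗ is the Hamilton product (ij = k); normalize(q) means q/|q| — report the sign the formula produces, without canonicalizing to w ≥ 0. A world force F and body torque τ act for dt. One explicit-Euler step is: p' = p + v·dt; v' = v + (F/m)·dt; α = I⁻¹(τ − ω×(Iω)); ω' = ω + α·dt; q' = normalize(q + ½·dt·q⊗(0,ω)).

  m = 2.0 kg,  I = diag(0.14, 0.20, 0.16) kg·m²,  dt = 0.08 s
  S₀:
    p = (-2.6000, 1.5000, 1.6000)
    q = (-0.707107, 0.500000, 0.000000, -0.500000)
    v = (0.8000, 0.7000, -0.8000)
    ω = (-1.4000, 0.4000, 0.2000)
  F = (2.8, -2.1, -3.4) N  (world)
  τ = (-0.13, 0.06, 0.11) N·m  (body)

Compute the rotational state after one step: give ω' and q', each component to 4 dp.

ω' = (-1.4725, 0.4218, 0.2718)
q' = (-0.6739, 0.5467, 0.0127, -0.4968)

α = I⁻¹(τ − ω×Iω) = (-0.9057, 0.2720, 0.8975)
new body rate ω' = (-1.4725, 0.4218, 0.2718)
2q̇ = q⊗(0,ω) = (0.8000000, 1.1899498, 0.3171572, 0.0585786)
q + ½dt·q⊗(0,ω), renormalized = (-0.6739, 0.5467, 0.0127, -0.4968)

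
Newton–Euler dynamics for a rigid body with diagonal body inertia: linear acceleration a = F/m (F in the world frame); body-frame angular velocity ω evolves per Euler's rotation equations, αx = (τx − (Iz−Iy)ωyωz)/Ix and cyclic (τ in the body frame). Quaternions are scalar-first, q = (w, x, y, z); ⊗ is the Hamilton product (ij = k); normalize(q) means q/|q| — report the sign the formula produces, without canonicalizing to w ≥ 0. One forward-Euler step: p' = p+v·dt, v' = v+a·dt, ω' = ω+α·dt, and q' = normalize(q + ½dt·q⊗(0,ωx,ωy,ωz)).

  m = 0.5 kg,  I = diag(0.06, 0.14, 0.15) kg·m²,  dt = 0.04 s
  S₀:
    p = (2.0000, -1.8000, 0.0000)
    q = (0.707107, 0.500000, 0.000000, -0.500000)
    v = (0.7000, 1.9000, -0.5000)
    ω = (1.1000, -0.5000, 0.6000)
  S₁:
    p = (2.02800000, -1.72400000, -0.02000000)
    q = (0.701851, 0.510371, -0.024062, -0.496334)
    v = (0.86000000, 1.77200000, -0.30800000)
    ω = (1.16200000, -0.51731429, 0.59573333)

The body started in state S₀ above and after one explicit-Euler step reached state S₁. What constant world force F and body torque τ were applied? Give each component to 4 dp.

v₁ − v₀ = (0.16000000, -0.12800000, 0.19200000)
m·(v₁−v₀)/dt = (2.0000, -1.6000, 2.4000)
ω₁ − ω₀ = (0.06200000, -0.01731429, -0.00426667)
ω₀×(Iω₀) = (-0.0030, -0.0594, -0.0440)
applied torque τ = (0.0900, -0.1200, -0.0600)

F = (2.0000, -1.6000, 2.4000)
τ = (0.0900, -0.1200, -0.0600)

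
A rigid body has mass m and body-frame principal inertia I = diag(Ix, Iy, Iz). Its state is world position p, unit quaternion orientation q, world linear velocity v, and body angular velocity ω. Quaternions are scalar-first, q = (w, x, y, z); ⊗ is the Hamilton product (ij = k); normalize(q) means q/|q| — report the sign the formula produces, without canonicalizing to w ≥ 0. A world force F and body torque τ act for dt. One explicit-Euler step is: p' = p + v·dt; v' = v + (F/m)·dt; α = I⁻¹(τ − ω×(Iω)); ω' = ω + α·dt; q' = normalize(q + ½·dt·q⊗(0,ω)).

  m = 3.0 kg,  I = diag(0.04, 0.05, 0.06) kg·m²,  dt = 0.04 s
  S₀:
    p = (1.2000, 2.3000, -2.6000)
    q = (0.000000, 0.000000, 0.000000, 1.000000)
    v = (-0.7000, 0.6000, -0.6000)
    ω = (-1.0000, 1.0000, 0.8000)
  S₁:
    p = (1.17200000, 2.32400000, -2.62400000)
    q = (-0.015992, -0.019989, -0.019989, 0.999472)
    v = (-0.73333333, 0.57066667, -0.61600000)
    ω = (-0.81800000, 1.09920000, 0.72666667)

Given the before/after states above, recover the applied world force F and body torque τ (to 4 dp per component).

F = (-2.5000, -2.2000, -1.2000)
τ = (0.1900, 0.1400, -0.1200)

velocity change Δv = (-0.03333333, -0.02933333, -0.01600000)
applied force F = (-2.5000, -2.2000, -1.2000)
Δω = ω₁−ω₀ = (0.18200000, 0.09920000, -0.07333333)
precession coupling = (0.0080, 0.0160, -0.0100)
τ = I·(Δω/dt) + ω₀×(Iω₀) = (0.1900, 0.1400, -0.1200)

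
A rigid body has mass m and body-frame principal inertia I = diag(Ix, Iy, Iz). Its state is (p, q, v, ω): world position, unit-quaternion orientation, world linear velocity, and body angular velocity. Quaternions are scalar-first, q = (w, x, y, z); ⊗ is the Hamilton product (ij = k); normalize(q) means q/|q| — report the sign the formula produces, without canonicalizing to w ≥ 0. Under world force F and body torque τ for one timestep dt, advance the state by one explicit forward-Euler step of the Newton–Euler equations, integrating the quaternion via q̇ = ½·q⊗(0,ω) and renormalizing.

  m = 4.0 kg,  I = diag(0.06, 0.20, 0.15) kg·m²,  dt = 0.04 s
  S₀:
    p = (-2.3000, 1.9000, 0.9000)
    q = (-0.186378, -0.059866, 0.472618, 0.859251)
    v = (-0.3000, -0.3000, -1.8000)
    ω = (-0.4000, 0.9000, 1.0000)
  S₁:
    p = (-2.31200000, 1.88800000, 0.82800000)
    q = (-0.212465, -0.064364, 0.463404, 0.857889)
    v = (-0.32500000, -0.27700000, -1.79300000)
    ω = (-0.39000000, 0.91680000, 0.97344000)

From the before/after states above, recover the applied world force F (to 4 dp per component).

F = (-2.5000, 2.3000, 0.7000)

velocity change Δv = (-0.02500000, 0.02300000, 0.00700000)
applied force F = (-2.5000, 2.3000, 0.7000)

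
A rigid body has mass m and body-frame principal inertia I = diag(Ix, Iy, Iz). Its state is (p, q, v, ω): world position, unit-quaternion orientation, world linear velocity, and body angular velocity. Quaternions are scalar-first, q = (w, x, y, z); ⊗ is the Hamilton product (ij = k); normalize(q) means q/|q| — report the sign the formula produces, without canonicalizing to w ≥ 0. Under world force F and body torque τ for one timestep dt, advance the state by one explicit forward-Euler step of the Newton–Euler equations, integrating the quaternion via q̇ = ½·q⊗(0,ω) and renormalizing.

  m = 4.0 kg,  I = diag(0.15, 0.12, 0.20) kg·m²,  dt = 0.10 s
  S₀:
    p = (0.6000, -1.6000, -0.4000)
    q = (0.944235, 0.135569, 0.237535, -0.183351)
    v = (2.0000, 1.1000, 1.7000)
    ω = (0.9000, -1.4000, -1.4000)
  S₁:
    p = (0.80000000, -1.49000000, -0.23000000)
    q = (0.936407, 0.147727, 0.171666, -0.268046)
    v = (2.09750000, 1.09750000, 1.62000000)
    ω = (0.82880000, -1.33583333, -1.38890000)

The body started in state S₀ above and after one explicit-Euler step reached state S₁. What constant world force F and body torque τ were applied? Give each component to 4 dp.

velocity change Δv = (0.09750000, -0.00250000, -0.08000000)
F = m·Δv/dt = (3.9000, -0.1000, -3.2000)
ω₁ − ω₀ = (-0.07120000, 0.06416667, 0.01110000)
τ = I·(Δω/dt) + ω₀×(Iω₀) = (0.0500, 0.1400, 0.0600)

F = (3.9000, -0.1000, -3.2000)
τ = (0.0500, 0.1400, 0.0600)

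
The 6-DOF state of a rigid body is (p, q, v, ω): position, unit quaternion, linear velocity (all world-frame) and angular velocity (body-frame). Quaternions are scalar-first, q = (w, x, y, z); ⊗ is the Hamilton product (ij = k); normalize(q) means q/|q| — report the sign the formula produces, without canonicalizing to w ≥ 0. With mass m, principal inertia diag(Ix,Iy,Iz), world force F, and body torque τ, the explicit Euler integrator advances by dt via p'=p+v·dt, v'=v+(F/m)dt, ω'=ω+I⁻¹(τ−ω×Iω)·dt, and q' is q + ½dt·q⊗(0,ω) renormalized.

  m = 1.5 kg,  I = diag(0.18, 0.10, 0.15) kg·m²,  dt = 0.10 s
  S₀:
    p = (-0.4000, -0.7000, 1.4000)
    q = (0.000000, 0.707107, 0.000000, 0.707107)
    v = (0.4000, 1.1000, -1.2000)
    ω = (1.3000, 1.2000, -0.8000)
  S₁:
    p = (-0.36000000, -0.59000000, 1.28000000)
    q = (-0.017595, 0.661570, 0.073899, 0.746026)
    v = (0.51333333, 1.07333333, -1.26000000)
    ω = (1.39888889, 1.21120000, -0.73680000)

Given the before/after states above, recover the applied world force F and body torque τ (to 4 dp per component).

F = (1.7000, -0.4000, -0.9000)
τ = (0.1300, -0.0200, -0.0300)

velocity change Δv = (0.11333333, -0.02666667, -0.06000000)
F = m·Δv/dt = (1.7000, -0.4000, -0.9000)
ω₁ − ω₀ = (0.09888889, 0.01120000, 0.06320000)
ω₀×(Iω₀) = (-0.0480, -0.0312, -0.1248)
applied torque τ = (0.1300, -0.0200, -0.0300)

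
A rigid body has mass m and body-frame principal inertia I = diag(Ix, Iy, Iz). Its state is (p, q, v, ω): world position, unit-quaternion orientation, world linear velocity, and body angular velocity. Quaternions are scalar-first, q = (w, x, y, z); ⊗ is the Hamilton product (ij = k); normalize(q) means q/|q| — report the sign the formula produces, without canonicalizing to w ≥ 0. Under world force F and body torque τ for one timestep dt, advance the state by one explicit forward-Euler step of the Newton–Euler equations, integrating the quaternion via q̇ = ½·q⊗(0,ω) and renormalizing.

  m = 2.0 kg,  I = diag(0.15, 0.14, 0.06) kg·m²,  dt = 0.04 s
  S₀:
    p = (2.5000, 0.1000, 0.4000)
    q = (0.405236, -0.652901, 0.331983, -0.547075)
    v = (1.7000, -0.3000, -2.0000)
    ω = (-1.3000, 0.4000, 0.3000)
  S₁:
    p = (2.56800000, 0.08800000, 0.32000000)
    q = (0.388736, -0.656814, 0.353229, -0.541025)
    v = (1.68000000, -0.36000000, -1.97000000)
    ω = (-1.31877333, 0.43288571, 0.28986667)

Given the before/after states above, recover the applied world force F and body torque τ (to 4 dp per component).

Δω = ω₁−ω₀ = (-0.01877333, 0.03288571, -0.01013333)
ω₀×(Iω₀) = (-0.0096, -0.0351, 0.0052)
τ = I·(Δω/dt) + ω₀×(Iω₀) = (-0.0800, 0.0800, -0.0100)
Δv = v₁−v₀ = (-0.02000000, -0.06000000, 0.03000000)
m·(v₁−v₀)/dt = (-1.0000, -3.0000, 1.5000)

F = (-1.0000, -3.0000, 1.5000)
τ = (-0.0800, 0.0800, -0.0100)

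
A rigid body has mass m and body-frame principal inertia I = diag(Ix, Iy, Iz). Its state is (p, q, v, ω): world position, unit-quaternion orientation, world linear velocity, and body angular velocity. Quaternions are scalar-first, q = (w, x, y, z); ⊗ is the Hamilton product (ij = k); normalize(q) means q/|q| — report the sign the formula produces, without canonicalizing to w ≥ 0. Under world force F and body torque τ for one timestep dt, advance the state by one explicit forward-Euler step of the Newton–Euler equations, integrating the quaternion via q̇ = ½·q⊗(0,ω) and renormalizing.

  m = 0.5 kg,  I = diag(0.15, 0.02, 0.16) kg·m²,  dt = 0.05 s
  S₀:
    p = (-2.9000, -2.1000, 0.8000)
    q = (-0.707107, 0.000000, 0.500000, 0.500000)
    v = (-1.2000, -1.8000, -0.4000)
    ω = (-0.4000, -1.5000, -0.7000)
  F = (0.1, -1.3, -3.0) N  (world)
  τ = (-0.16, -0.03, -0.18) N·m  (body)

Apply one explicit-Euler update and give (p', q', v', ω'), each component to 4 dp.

a = (0.2000, -2.6000, -6.0000)
p + v·dt = (-2.9600, -2.1900, 0.7800)
new velocity v' = (-1.1900, -1.9300, -0.7000)
gyro term ω×Iω = (0.1470, -0.0028, -0.0780)
angular accel α = (-2.0467, -1.3600, -0.6375)
ω + α·dt = (-0.5023, -1.5680, -0.7319)
q⊗(0,ω) = (1.1000000, 0.6828428, 0.8606605, 0.6949749)
updated quaternion q' = (-0.6790, 0.0171, 0.5210, 0.5169)

p' = (-2.9600, -2.1900, 0.7800)
q' = (-0.6790, 0.0171, 0.5210, 0.5169)
v' = (-1.1900, -1.9300, -0.7000)
ω' = (-0.5023, -1.5680, -0.7319)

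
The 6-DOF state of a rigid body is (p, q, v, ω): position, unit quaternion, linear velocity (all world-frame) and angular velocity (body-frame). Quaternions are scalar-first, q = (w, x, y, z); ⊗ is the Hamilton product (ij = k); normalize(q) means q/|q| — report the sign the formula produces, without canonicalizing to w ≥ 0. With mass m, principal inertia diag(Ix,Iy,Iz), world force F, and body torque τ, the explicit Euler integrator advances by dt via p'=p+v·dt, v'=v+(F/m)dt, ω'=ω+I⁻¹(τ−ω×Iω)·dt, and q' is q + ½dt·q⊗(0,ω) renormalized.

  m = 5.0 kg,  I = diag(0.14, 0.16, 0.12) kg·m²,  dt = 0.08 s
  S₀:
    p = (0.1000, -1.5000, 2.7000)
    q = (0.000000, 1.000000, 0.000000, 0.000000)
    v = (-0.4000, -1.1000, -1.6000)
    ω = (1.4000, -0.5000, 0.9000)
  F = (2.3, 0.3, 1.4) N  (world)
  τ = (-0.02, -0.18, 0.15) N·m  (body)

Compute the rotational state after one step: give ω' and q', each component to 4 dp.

ω' = (1.3783, -0.6026, 1.0093)
q' = (-0.0559, 0.9976, -0.0359, -0.0200)

(τ − ω×Iω)/I = (-0.2714, -1.2825, 1.3667)
new body rate ω' = (1.3783, -0.6026, 1.0093)
q⊗(0,ω) = (-1.4000000, 0.0000000, -0.9000000, -0.5000000)
q + ½dt·q⊗(0,ω), renormalized = (-0.0559, 0.9976, -0.0359, -0.0200)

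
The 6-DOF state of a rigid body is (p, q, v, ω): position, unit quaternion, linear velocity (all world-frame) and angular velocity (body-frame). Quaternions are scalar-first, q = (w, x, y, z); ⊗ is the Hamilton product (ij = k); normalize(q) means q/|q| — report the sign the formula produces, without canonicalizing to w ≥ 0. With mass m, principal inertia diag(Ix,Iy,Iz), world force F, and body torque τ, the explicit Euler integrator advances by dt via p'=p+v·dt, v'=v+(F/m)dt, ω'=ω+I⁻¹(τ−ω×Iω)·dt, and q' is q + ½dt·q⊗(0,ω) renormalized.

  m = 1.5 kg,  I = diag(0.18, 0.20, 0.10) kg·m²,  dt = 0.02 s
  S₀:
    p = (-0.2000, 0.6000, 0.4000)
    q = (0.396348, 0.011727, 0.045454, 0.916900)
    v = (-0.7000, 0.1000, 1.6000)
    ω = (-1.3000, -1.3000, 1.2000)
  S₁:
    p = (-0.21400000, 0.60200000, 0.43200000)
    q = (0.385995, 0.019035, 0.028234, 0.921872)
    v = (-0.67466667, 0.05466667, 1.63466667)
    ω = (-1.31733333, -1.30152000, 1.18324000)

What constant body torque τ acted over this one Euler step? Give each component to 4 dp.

τ = (0.0000, -0.1400, -0.0500)

rate change Δω = (-0.01733333, -0.00152000, -0.01676000)
applied torque τ = (0.0000, -0.1400, -0.0500)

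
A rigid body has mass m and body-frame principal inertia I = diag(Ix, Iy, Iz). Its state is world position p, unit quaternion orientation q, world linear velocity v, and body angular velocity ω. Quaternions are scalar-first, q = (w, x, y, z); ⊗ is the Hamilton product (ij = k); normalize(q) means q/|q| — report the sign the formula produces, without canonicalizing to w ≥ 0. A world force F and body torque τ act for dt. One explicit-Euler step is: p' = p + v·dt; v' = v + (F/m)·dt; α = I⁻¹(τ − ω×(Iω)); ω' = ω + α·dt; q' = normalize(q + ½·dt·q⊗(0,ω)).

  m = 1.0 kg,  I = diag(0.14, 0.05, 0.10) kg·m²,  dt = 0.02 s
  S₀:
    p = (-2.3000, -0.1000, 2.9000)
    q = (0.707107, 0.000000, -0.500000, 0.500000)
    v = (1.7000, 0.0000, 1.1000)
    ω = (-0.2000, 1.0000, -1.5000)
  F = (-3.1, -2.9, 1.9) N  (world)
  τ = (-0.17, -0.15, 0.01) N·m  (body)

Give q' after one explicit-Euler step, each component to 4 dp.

q' = (0.7195, 0.0011, -0.4938, 0.4883)

2q̇ = q⊗(0,ω) = (1.2500000, 0.1085786, 0.6071070, -1.1606605)
updated quaternion q' = (0.7195, 0.0011, -0.4938, 0.4883)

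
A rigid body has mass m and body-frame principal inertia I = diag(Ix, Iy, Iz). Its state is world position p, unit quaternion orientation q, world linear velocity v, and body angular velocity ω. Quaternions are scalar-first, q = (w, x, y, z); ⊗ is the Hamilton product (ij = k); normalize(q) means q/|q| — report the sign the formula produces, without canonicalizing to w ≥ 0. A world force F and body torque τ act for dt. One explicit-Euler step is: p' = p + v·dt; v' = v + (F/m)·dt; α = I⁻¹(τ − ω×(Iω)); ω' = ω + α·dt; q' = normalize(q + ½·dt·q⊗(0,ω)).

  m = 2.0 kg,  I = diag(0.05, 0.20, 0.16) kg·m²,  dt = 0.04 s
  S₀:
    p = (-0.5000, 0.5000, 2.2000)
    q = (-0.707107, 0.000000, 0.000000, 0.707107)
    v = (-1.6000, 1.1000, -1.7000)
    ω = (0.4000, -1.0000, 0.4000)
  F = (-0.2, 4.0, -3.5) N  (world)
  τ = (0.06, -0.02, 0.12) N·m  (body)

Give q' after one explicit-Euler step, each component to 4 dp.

q' = (-0.7126, 0.0085, 0.0198, 0.7013)

Hamilton product q⊗(0,ω) = (-0.2828428, 0.4242642, 0.9899498, -0.2828428)
q' = normalize(q + ½dt·q⊗(0,ω)) = (-0.7126, 0.0085, 0.0198, 0.7013)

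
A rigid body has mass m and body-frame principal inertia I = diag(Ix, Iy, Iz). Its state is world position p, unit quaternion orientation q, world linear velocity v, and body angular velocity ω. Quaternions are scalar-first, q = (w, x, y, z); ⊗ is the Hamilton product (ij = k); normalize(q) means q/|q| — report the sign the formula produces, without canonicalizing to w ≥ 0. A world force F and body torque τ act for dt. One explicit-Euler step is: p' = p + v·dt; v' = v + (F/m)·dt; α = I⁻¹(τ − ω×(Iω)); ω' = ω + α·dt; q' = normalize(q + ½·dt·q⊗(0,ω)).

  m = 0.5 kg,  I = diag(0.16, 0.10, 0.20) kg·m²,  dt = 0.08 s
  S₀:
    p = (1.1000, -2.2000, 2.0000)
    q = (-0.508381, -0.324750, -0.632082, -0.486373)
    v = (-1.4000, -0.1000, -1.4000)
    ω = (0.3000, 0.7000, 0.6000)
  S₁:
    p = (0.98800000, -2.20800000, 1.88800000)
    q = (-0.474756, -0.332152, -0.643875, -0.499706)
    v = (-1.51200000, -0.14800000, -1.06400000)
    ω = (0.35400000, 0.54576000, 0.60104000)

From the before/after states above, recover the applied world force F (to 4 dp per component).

F = (-0.7000, -0.3000, 2.1000)

velocity change Δv = (-0.11200000, -0.04800000, 0.33600000)
m·(v₁−v₀)/dt = (-0.7000, -0.3000, 2.1000)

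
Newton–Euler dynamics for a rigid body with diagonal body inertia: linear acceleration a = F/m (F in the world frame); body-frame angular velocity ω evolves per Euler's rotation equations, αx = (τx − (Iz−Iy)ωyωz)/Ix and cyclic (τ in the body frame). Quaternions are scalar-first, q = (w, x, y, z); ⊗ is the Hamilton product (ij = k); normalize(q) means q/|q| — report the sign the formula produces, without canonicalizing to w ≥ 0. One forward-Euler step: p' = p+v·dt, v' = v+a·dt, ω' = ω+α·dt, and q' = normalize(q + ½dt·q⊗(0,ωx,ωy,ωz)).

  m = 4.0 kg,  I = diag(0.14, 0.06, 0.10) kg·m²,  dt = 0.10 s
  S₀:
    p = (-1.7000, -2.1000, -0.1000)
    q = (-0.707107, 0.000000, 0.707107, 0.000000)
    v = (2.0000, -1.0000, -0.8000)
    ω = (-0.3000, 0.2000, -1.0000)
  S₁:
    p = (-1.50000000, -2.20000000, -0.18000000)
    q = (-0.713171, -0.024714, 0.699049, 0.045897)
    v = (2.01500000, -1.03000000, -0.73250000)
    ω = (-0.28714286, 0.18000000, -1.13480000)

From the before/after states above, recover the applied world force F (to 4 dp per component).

F = (0.6000, -1.2000, 2.7000)

velocity change Δv = (0.01500000, -0.03000000, 0.06750000)
applied force F = (0.6000, -1.2000, 2.7000)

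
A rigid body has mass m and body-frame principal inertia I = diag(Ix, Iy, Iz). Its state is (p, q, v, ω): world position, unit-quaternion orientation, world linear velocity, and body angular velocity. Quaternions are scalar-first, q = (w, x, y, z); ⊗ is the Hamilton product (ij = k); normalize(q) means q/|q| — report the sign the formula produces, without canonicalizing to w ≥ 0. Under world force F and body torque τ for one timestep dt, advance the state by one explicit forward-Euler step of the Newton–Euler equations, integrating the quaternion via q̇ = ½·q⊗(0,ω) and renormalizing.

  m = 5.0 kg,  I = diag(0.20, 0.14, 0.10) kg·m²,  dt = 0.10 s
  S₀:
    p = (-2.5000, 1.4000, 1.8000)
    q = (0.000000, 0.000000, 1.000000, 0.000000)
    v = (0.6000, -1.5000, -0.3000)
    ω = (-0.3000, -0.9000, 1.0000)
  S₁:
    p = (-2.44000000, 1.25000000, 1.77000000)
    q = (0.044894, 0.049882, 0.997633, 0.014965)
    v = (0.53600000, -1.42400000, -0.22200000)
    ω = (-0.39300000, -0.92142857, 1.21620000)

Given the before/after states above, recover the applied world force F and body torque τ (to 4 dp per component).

F = (-3.2000, 3.8000, 3.9000)
τ = (-0.1500, -0.0600, 0.2000)

Δv = v₁−v₀ = (-0.06400000, 0.07600000, 0.07800000)
m·(v₁−v₀)/dt = (-3.2000, 3.8000, 3.9000)
rate change Δω = (-0.09300000, -0.02142857, 0.21620000)
ω₀×(Iω₀) = (0.0360, -0.0300, -0.0162)
applied torque τ = (-0.1500, -0.0600, 0.2000)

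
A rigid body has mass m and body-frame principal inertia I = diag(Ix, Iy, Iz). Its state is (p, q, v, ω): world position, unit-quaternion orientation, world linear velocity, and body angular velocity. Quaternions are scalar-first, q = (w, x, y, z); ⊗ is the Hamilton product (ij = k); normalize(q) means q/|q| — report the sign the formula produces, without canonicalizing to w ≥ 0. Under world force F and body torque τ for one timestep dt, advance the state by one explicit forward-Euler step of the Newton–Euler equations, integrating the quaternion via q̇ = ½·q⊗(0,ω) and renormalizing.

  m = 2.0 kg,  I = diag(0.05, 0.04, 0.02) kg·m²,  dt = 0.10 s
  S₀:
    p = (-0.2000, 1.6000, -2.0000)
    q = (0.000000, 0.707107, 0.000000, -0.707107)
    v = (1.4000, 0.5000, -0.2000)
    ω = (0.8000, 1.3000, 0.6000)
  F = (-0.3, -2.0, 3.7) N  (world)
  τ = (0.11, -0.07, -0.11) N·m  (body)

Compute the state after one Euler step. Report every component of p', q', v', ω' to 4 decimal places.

gyro term ω×Iω = (-0.0156, 0.0144, -0.0104)
α = I⁻¹(τ − ω×Iω) = (2.5120, -2.1100, -4.9800)
ω' = ω + α·dt = (1.0512, 1.0890, 0.1020)
Hamilton product q⊗(0,ω) = (-0.1414214, 0.9192391, -0.9899498, 0.9192391)
updated quaternion q' = (-0.0070, 0.7505, -0.0493, -0.6589)
a = (-0.1500, -1.0000, 1.8500)
p + v·dt = (-0.0600, 1.6500, -2.0200)
v' = v + a·dt = (1.3850, 0.4000, -0.0150)

p' = (-0.0600, 1.6500, -2.0200)
q' = (-0.0070, 0.7505, -0.0493, -0.6589)
v' = (1.3850, 0.4000, -0.0150)
ω' = (1.0512, 1.0890, 0.1020)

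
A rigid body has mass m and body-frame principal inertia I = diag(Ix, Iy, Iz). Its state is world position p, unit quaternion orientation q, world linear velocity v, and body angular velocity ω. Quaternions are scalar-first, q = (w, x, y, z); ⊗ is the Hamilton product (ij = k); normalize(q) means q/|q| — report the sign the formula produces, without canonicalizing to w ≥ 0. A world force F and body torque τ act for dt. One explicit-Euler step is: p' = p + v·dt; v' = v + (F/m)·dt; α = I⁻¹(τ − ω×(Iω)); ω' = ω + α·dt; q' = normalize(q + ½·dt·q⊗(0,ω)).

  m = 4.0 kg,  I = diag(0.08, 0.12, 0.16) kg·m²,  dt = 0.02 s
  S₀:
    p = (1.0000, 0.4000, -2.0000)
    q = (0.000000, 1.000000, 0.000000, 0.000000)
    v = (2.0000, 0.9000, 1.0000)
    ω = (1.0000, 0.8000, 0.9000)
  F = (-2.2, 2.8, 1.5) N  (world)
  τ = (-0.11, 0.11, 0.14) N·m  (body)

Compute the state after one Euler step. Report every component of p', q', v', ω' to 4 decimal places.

angular accel α = (-1.7350, 1.5167, 0.6750)
ω + α·dt = (0.9653, 0.8303, 0.9135)
Hamilton product q⊗(0,ω) = (-1.0000000, 0.0000000, -0.9000000, 0.8000000)
updated quaternion q' = (-0.0100, 0.9999, -0.0090, 0.0080)
new position p' = (1.0400, 0.4180, -1.9800)
new velocity v' = (1.9890, 0.9140, 1.0075)

p' = (1.0400, 0.4180, -1.9800)
q' = (-0.0100, 0.9999, -0.0090, 0.0080)
v' = (1.9890, 0.9140, 1.0075)
ω' = (0.9653, 0.8303, 0.9135)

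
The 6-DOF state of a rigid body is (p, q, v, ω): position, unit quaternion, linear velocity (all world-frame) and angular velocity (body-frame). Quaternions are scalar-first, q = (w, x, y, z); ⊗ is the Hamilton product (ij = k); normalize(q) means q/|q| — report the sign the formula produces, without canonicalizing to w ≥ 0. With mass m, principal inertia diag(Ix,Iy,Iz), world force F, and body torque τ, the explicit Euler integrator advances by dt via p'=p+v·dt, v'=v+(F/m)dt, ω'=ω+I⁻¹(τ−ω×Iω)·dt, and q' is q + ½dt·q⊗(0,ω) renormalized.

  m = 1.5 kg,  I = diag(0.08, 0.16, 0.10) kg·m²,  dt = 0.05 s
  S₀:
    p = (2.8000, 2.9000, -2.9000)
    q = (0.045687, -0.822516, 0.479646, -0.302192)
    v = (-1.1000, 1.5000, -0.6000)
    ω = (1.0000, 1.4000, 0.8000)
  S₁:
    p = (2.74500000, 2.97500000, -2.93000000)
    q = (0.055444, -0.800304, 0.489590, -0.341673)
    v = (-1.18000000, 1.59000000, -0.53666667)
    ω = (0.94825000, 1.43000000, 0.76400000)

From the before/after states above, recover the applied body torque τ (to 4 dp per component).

τ = (-0.1500, 0.0800, 0.0400)

ω₁ − ω₀ = (-0.05175000, 0.03000000, -0.03600000)
precession coupling = (-0.0672, -0.0160, 0.1120)
I·α + gyro = (-0.1500, 0.0800, 0.0400)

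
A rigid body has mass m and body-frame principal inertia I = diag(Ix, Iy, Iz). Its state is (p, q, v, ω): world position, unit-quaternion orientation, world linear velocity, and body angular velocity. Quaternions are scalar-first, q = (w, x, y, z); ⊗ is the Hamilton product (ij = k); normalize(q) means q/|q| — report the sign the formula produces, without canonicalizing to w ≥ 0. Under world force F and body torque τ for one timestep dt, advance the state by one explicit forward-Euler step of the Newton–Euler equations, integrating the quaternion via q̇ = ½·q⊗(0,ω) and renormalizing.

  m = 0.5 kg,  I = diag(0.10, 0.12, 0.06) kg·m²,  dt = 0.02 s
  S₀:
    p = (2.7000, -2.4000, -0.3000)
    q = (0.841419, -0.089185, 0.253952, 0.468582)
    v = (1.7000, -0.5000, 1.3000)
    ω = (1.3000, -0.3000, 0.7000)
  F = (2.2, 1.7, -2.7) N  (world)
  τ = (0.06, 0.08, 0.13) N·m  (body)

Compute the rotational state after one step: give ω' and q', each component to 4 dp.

α = I⁻¹(τ − ω×Iω) = (0.4740, 0.3633, 2.2967)
new body rate ω' = (1.3095, -0.2927, 0.7459)
q⊗(0,ω) = (-0.1358813, 1.4121857, 0.4191604, 0.2856112)
q + ½dt·q⊗(0,ω), renormalized = (0.8400, -0.0751, 0.2581, 0.4714)

ω' = (1.3095, -0.2927, 0.7459)
q' = (0.8400, -0.0751, 0.2581, 0.4714)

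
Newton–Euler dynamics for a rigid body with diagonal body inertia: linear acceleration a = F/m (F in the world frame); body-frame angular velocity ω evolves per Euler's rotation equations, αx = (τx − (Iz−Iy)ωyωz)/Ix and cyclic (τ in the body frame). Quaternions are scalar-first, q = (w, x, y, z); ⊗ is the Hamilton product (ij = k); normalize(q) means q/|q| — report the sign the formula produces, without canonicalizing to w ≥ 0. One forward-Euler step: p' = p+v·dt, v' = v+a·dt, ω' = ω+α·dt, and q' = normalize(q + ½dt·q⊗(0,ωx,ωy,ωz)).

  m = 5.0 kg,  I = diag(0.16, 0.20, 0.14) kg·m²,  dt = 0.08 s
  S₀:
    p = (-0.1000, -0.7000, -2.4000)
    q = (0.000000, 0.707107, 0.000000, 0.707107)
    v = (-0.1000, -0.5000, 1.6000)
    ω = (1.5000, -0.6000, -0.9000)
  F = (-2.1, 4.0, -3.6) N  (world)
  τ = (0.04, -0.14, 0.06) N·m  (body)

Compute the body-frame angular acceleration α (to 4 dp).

α = (0.4525, -0.5650, 0.6857)

gyro term ω×Iω = (-0.0324, -0.0270, -0.0360)
angular accel α = (0.4525, -0.5650, 0.6857)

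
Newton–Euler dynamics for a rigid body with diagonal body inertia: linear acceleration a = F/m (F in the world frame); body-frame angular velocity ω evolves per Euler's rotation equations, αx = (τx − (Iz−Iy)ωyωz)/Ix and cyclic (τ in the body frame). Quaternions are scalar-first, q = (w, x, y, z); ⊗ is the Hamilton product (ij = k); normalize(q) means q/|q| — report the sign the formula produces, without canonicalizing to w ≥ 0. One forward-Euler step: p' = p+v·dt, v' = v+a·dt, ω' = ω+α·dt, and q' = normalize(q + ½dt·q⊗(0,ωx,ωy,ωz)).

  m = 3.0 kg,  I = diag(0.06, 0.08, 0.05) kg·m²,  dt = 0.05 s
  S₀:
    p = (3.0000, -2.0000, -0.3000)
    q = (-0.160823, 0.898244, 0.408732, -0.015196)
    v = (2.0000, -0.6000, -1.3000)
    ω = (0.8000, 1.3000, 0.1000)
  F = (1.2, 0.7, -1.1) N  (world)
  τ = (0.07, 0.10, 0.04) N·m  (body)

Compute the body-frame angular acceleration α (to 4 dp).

precession coupling ω×(Iω) = (-0.0039, 0.0008, 0.0208)
α = I⁻¹(τ − ω×Iω) = (1.2317, 1.2400, 0.3840)

α = (1.2317, 1.2400, 0.3840)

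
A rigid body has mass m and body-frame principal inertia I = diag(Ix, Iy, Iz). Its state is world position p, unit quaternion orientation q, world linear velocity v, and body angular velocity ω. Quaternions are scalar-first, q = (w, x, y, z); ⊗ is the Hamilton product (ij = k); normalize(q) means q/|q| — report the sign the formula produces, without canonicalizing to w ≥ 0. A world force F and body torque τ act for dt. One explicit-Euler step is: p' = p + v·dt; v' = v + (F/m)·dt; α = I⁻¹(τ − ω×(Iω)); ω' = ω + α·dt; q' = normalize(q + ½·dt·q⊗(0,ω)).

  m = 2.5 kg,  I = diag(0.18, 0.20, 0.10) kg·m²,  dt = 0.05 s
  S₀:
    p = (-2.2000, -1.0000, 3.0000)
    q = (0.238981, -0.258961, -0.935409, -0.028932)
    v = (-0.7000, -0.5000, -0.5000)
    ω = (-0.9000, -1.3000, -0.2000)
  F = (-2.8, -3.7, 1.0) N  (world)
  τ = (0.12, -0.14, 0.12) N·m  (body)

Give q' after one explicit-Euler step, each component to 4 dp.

q' = (0.2024, -0.2604, -0.9431, -0.0427)

Hamilton product q⊗(0,ω) = (-1.4548830, -0.0656127, -0.3364287, -0.5530150)
updated quaternion q' = (0.2024, -0.2604, -0.9431, -0.0427)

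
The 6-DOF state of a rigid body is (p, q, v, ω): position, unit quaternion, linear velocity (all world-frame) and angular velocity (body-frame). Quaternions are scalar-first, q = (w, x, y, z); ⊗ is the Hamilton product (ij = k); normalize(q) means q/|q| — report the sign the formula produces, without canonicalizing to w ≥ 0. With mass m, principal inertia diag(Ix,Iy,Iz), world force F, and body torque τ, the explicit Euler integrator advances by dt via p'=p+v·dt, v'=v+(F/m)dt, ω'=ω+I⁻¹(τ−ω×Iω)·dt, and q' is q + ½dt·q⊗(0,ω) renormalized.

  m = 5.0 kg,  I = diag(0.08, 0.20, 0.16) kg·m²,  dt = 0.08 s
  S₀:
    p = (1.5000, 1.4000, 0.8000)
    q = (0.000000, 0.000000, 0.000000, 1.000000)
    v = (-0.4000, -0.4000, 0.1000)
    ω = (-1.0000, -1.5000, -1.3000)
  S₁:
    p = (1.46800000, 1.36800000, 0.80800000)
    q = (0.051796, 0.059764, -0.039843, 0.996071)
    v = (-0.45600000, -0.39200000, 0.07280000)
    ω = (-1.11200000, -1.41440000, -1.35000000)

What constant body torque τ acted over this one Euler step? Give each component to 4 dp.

τ = (-0.1900, 0.1100, 0.0800)

Δω = ω₁−ω₀ = (-0.11200000, 0.08560000, -0.05000000)
ω₀×(Iω₀) = (-0.0780, -0.1040, 0.1800)
τ = I·(Δω/dt) + ω₀×(Iω₀) = (-0.1900, 0.1100, 0.0800)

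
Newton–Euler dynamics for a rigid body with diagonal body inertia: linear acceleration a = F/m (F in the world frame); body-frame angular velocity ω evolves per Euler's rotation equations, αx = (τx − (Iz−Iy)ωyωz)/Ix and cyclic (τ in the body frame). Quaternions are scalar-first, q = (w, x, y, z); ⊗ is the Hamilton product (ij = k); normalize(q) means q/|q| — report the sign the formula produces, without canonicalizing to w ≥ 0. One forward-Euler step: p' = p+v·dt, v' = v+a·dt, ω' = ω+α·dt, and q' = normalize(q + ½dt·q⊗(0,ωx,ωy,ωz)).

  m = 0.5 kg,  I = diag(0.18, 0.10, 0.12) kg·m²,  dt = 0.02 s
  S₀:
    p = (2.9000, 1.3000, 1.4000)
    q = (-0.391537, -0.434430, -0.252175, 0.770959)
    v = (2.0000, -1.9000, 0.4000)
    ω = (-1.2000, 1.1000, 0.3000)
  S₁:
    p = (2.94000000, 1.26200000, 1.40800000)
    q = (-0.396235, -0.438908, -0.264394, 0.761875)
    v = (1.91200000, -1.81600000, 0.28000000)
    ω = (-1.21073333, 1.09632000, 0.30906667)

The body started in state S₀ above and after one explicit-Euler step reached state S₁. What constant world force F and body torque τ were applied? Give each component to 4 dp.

F = (-2.2000, 2.1000, -3.0000)
τ = (-0.0900, -0.0400, 0.1600)

v₁ − v₀ = (-0.08800000, 0.08400000, -0.12000000)
applied force F = (-2.2000, 2.1000, -3.0000)
ω₁ − ω₀ = (-0.01073333, -0.00368000, 0.00906667)
τ = I·(Δω/dt) + ω₀×(Iω₀) = (-0.0900, -0.0400, 0.1600)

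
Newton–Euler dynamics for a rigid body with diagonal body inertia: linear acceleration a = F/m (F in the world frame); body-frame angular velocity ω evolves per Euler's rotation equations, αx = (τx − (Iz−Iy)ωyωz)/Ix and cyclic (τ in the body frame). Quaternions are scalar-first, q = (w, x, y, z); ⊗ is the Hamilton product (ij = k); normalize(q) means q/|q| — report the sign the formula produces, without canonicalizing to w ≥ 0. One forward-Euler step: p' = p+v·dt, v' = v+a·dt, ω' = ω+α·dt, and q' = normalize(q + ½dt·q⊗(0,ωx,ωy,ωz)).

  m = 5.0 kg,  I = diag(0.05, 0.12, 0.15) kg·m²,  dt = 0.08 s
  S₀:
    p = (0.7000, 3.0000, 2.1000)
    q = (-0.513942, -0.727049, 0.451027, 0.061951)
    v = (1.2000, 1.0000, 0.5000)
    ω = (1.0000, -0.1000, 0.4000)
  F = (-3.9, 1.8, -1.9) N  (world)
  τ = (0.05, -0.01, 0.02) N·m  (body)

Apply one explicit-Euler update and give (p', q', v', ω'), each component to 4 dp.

gyro term ω×Iω = (-0.0012, -0.0400, -0.0070)
α = I⁻¹(τ − ω×Iω) = (1.0240, 0.2500, 0.1800)
new body rate ω' = (1.0819, -0.0800, 0.4144)
2q̇ = q⊗(0,ω) = (0.7473713, -0.3273361, 0.4041648, -0.5838989)
q' = normalize(q + ½dt·q⊗(0,ω)) = (-0.4836, -0.7395, 0.4668, 0.0386)
p + v·dt = (0.7960, 3.0800, 2.1400)
v + (F/m)dt = (1.1376, 1.0288, 0.4696)

p' = (0.7960, 3.0800, 2.1400)
q' = (-0.4836, -0.7395, 0.4668, 0.0386)
v' = (1.1376, 1.0288, 0.4696)
ω' = (1.0819, -0.0800, 0.4144)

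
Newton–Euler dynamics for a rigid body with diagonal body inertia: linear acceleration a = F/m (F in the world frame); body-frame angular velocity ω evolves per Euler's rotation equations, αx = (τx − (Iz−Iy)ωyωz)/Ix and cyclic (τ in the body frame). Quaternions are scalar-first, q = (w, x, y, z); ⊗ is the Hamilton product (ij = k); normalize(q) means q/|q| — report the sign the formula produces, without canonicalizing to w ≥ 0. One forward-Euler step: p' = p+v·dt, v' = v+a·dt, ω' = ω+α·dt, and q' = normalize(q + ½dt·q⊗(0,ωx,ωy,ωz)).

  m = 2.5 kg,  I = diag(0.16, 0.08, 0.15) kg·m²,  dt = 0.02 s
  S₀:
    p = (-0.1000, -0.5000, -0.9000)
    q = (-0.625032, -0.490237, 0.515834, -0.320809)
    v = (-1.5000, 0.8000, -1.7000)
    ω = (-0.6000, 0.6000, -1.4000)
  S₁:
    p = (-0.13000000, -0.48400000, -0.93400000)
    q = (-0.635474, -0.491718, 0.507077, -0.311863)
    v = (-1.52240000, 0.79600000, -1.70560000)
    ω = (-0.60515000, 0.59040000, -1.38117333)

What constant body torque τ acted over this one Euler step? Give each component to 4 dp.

τ = (-0.1000, -0.0300, 0.1700)

ω₁ − ω₀ = (-0.00515000, -0.00960000, 0.01882667)
I·α + gyro = (-0.1000, -0.0300, 0.1700)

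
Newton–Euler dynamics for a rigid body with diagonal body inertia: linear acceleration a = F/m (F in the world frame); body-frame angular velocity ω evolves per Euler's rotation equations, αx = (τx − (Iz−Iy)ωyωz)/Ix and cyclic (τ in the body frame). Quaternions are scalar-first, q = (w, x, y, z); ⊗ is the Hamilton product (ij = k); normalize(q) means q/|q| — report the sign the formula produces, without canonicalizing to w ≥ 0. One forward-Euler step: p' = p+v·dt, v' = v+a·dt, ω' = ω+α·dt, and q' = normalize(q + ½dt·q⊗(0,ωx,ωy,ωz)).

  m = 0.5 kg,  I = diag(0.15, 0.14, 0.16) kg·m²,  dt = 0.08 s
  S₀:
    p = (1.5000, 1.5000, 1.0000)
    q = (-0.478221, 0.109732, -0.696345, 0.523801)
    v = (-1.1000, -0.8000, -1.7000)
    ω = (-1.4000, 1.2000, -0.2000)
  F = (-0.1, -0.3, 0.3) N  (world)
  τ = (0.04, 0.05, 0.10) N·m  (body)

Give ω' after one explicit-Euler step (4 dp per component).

ω' = (-1.3761, 1.2302, -0.1584)

gyro term ω×Iω = (-0.0048, -0.0028, 0.0168)
angular accel α = (0.2987, 0.3771, 0.5200)
ω + α·dt = (-1.3761, 1.2302, -0.1584)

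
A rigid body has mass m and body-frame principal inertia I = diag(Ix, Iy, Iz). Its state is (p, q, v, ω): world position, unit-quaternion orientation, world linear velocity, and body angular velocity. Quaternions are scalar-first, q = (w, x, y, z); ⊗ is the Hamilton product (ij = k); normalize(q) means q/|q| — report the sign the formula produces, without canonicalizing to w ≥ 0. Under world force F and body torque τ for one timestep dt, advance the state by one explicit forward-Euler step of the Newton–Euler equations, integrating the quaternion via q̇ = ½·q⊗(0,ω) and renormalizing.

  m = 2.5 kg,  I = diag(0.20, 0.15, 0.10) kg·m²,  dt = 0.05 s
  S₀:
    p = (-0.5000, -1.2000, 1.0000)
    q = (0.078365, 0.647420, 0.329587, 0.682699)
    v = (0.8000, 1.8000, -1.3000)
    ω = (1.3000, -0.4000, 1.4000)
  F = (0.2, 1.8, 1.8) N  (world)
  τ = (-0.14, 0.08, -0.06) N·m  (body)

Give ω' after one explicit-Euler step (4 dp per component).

precession coupling ω×(Iω) = (0.0280, 0.1820, 0.0260)
angular accel α = (-0.8400, -0.6800, -0.8600)
ω' = ω + α·dt = (1.2580, -0.4340, 1.3570)

ω' = (1.2580, -0.4340, 1.3570)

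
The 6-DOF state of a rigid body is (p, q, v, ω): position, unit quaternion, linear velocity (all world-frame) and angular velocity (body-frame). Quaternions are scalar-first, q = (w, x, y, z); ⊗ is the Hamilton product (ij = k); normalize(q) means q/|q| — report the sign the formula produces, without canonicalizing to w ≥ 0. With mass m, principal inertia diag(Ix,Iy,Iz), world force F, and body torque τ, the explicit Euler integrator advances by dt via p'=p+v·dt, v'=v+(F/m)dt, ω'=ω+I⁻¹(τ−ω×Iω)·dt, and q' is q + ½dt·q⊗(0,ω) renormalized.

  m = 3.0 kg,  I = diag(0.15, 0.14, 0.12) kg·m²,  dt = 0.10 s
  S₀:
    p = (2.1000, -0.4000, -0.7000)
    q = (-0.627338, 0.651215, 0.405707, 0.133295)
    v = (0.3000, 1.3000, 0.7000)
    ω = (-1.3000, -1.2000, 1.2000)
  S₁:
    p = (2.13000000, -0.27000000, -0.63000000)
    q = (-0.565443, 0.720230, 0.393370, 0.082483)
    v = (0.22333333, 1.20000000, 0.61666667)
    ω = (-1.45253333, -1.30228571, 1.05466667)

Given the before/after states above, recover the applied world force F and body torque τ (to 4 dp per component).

ω₁ − ω₀ = (-0.15253333, -0.10228571, -0.14533333)
gyro term ω₀×Iω₀ = (0.0288, -0.0468, -0.0156)
τ = I·(Δω/dt) + ω₀×(Iω₀) = (-0.2000, -0.1900, -0.1900)
Δv = v₁−v₀ = (-0.07666667, -0.10000000, -0.08333333)
applied force F = (-2.3000, -3.0000, -2.5000)

F = (-2.3000, -3.0000, -2.5000)
τ = (-0.2000, -0.1900, -0.1900)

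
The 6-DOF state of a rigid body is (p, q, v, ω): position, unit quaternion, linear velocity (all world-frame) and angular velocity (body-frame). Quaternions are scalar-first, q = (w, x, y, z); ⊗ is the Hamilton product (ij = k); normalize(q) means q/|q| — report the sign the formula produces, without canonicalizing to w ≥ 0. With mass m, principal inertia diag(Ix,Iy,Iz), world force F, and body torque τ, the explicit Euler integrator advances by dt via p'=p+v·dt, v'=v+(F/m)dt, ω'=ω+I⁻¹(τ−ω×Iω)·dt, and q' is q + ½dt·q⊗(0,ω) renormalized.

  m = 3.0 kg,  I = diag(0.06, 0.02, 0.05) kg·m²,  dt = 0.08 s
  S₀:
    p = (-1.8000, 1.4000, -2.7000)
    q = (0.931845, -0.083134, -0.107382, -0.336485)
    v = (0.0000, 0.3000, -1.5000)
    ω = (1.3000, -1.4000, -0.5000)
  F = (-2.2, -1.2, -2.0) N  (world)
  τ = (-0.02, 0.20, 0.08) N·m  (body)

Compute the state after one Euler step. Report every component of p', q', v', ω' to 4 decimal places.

p' = (-1.8000, 1.4240, -2.8200)
q' = (0.9206, -0.0512, -0.1782, -0.3438)
v' = (-0.0587, 0.2680, -1.5533)
ω' = (1.2453, -0.5740, -0.4885)

a = (-0.7333, -0.4000, -0.6667)
p + v·dt = (-1.8000, 1.4240, -2.8200)
v' = v + a·dt = (-0.0587, 0.2680, -1.5533)
gyro term ω×Iω = (0.0210, -0.0065, 0.0728)
(τ − ω×Iω)/I = (-0.6833, 10.3250, 0.1440)
new body rate ω' = (1.2453, -0.5740, -0.4885)
Hamilton product q⊗(0,ω) = (-0.2105031, 0.7940105, -1.7835805, -0.2099383)
q + ½dt·q⊗(0,ω), renormalized = (0.9206, -0.0512, -0.1782, -0.3438)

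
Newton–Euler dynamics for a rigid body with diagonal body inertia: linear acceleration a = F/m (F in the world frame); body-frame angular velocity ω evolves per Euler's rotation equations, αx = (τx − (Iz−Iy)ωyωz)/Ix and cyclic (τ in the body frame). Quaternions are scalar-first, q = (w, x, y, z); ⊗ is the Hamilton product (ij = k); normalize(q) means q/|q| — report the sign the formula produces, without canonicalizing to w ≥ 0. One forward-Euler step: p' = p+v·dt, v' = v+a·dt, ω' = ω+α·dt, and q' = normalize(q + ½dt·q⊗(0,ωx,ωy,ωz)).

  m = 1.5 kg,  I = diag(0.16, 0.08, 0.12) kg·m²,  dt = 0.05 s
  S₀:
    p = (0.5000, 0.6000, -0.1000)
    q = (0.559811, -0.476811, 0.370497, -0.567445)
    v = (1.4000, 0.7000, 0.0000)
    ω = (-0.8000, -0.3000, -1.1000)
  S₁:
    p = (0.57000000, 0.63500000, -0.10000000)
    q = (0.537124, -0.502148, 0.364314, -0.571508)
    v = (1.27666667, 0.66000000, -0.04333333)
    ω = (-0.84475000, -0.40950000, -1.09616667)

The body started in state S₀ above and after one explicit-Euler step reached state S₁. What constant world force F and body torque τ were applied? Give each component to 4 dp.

F = (-3.7000, -1.2000, -1.3000)
τ = (-0.1300, -0.1400, -0.0100)

ω₁ − ω₀ = (-0.04475000, -0.10950000, 0.00383333)
ω₀×(Iω₀) = (0.0132, 0.0352, -0.0192)
I·α + gyro = (-0.1300, -0.1400, -0.0100)
v₁ − v₀ = (-0.12333333, -0.04000000, -0.04333333)
applied force F = (-3.7000, -1.2000, -1.3000)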